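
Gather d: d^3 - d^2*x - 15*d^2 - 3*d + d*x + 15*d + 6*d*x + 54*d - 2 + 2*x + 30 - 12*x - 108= d^3 + d^2*(-x - 15) + d*(7*x + 66) - 10*x - 80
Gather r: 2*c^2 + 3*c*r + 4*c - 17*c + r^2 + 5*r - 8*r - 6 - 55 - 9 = 2*c^2 - 13*c + r^2 + r*(3*c - 3) - 70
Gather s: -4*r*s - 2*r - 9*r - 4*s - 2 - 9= -11*r + s*(-4*r - 4) - 11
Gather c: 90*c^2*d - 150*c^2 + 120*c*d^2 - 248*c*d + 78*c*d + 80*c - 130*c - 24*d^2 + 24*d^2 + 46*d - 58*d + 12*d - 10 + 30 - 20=c^2*(90*d - 150) + c*(120*d^2 - 170*d - 50)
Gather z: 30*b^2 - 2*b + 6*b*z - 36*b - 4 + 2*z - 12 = 30*b^2 - 38*b + z*(6*b + 2) - 16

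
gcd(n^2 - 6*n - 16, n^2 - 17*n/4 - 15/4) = 1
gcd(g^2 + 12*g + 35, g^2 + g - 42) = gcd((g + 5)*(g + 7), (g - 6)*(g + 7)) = g + 7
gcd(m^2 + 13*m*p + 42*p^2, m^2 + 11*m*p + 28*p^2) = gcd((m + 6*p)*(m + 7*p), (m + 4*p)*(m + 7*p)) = m + 7*p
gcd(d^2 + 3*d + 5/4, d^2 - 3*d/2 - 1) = d + 1/2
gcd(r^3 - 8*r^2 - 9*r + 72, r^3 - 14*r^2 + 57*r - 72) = r^2 - 11*r + 24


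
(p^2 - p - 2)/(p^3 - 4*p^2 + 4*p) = (p + 1)/(p*(p - 2))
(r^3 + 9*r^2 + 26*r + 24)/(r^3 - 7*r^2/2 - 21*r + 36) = 2*(r^2 + 5*r + 6)/(2*r^2 - 15*r + 18)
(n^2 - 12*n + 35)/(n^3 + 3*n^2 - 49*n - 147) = (n - 5)/(n^2 + 10*n + 21)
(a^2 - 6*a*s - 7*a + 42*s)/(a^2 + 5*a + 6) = (a^2 - 6*a*s - 7*a + 42*s)/(a^2 + 5*a + 6)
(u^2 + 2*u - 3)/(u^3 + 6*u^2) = (u^2 + 2*u - 3)/(u^2*(u + 6))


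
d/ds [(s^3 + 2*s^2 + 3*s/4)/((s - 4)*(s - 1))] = (s^4 - 10*s^3 + 5*s^2/4 + 16*s + 3)/(s^4 - 10*s^3 + 33*s^2 - 40*s + 16)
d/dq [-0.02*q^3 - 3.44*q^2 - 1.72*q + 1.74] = -0.06*q^2 - 6.88*q - 1.72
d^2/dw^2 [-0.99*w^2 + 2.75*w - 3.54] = -1.98000000000000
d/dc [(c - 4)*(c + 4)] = 2*c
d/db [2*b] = 2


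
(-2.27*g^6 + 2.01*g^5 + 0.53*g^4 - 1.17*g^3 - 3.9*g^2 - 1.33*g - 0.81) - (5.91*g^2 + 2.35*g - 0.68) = -2.27*g^6 + 2.01*g^5 + 0.53*g^4 - 1.17*g^3 - 9.81*g^2 - 3.68*g - 0.13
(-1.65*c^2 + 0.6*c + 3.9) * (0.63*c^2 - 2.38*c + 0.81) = -1.0395*c^4 + 4.305*c^3 - 0.3075*c^2 - 8.796*c + 3.159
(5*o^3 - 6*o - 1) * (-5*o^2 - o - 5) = -25*o^5 - 5*o^4 + 5*o^3 + 11*o^2 + 31*o + 5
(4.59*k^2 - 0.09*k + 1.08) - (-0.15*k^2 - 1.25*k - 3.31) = 4.74*k^2 + 1.16*k + 4.39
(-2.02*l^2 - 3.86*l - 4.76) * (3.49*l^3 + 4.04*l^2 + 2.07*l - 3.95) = -7.0498*l^5 - 21.6322*l^4 - 36.3882*l^3 - 19.2416*l^2 + 5.3938*l + 18.802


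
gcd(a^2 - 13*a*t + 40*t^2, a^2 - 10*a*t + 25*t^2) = -a + 5*t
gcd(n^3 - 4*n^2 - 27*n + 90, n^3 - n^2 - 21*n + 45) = n^2 + 2*n - 15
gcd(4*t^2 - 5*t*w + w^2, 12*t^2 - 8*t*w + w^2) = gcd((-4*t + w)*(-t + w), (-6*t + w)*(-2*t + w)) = 1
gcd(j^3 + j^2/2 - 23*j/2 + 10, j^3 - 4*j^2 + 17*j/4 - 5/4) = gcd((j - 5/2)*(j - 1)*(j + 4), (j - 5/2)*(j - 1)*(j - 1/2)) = j^2 - 7*j/2 + 5/2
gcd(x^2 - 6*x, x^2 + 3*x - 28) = 1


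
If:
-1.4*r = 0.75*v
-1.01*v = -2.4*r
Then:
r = 0.00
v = 0.00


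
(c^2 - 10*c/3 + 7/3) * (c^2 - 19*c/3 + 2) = c^4 - 29*c^3/3 + 229*c^2/9 - 193*c/9 + 14/3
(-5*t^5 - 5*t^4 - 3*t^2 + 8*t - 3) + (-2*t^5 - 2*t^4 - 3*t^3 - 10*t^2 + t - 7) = -7*t^5 - 7*t^4 - 3*t^3 - 13*t^2 + 9*t - 10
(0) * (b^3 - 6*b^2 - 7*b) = 0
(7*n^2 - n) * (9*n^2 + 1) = 63*n^4 - 9*n^3 + 7*n^2 - n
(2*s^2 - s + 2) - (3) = 2*s^2 - s - 1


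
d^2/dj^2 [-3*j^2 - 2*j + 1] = -6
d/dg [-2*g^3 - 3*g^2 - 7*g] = -6*g^2 - 6*g - 7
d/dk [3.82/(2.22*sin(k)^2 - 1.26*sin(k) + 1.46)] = (4.8132 - 16.9608*sin(k))*cos(k)/(2.22*sin(k)^2 - 1.26*sin(k) + 1.46)^2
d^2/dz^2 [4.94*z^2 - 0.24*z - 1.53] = 9.88000000000000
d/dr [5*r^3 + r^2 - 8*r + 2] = 15*r^2 + 2*r - 8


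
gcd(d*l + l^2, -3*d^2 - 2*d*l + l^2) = d + l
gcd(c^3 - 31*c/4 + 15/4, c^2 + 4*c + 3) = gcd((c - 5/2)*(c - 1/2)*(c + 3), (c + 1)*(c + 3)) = c + 3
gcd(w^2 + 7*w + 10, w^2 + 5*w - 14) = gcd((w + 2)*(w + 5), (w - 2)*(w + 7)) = 1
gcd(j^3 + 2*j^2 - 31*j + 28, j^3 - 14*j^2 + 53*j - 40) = j - 1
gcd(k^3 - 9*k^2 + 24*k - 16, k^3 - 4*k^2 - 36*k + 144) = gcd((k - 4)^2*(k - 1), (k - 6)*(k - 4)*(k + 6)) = k - 4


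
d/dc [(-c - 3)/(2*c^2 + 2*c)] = (c^2 + 6*c + 3)/(2*c^2*(c^2 + 2*c + 1))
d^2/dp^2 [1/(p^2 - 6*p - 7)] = 2*(p^2 - 6*p - 4*(p - 3)^2 - 7)/(-p^2 + 6*p + 7)^3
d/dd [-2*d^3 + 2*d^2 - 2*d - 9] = -6*d^2 + 4*d - 2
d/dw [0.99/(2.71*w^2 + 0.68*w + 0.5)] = (-5.3658*w - 0.6732)/(2.71*w^2 + 0.68*w + 0.5)^2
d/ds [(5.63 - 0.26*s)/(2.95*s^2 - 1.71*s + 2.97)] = (0.767*s^2 - 33.217*s + 8.8551)/(8.7025*s^4 - 10.089*s^3 + 20.4471*s^2 - 10.1574*s + 8.8209)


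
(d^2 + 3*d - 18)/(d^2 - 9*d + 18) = (d + 6)/(d - 6)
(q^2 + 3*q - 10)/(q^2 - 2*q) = (q + 5)/q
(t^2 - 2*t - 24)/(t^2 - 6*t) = (t + 4)/t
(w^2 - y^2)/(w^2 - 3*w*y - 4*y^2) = (-w + y)/(-w + 4*y)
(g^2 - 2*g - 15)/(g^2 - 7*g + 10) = (g + 3)/(g - 2)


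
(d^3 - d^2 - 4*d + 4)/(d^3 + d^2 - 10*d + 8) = (d + 2)/(d + 4)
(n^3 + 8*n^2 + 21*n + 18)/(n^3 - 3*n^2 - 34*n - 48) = (n + 3)/(n - 8)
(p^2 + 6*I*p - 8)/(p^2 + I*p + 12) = (p + 2*I)/(p - 3*I)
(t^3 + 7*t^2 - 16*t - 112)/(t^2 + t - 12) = (t^2 + 3*t - 28)/(t - 3)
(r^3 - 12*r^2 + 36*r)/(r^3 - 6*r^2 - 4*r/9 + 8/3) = 9*r*(r - 6)/(9*r^2 - 4)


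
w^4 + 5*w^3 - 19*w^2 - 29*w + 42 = (w - 3)*(w - 1)*(w + 2)*(w + 7)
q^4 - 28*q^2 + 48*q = q*(q - 4)*(q - 2)*(q + 6)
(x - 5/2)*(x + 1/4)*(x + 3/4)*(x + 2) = x^4 + x^3/2 - 85*x^2/16 - 163*x/32 - 15/16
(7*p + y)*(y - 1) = 7*p*y - 7*p + y^2 - y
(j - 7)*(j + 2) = j^2 - 5*j - 14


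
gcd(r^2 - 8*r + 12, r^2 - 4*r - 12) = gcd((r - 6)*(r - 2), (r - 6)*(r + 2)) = r - 6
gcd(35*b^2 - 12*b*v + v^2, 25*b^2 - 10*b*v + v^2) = -5*b + v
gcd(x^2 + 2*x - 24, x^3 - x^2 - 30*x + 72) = x^2 + 2*x - 24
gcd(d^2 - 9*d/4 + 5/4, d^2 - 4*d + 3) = d - 1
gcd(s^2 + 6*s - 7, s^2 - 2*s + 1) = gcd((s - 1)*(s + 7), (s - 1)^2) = s - 1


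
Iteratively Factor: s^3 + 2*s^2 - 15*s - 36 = (s + 3)*(s^2 - s - 12) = (s - 4)*(s + 3)*(s + 3)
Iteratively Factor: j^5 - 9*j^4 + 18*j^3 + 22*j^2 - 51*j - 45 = (j - 3)*(j^4 - 6*j^3 + 22*j + 15) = (j - 3)*(j + 1)*(j^3 - 7*j^2 + 7*j + 15) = (j - 5)*(j - 3)*(j + 1)*(j^2 - 2*j - 3) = (j - 5)*(j - 3)*(j + 1)^2*(j - 3)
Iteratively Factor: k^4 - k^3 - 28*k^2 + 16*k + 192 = (k + 3)*(k^3 - 4*k^2 - 16*k + 64) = (k - 4)*(k + 3)*(k^2 - 16) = (k - 4)*(k + 3)*(k + 4)*(k - 4)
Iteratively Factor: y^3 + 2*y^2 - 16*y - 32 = (y - 4)*(y^2 + 6*y + 8) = (y - 4)*(y + 2)*(y + 4)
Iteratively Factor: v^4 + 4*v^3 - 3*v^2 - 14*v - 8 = (v + 1)*(v^3 + 3*v^2 - 6*v - 8) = (v + 1)^2*(v^2 + 2*v - 8) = (v + 1)^2*(v + 4)*(v - 2)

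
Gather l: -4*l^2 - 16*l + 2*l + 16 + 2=-4*l^2 - 14*l + 18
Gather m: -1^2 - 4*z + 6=5 - 4*z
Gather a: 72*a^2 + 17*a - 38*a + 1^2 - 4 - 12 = 72*a^2 - 21*a - 15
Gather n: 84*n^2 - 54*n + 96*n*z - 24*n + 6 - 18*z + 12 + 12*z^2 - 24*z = 84*n^2 + n*(96*z - 78) + 12*z^2 - 42*z + 18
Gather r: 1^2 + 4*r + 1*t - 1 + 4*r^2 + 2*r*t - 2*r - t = 4*r^2 + r*(2*t + 2)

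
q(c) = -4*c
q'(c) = -4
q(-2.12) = 8.48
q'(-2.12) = -4.00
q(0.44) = -1.76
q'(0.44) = -4.00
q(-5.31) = 21.24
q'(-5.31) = -4.00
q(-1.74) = 6.96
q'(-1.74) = -4.00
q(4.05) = -16.20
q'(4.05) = -4.00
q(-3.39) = 13.56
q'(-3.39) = -4.00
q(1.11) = -4.44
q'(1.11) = -4.00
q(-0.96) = 3.84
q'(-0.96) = -4.00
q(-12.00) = 48.00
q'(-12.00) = -4.00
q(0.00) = 0.00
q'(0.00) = -4.00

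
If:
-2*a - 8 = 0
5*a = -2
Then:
No Solution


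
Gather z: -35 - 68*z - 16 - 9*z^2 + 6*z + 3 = -9*z^2 - 62*z - 48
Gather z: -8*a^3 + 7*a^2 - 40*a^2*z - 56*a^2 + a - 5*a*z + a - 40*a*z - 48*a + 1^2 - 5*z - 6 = -8*a^3 - 49*a^2 - 46*a + z*(-40*a^2 - 45*a - 5) - 5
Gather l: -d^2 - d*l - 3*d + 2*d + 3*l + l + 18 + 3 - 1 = -d^2 - d + l*(4 - d) + 20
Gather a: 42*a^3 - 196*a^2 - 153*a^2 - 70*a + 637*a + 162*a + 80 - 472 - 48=42*a^3 - 349*a^2 + 729*a - 440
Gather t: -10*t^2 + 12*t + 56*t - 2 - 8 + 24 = -10*t^2 + 68*t + 14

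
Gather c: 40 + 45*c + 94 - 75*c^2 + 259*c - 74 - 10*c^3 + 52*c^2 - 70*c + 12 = -10*c^3 - 23*c^2 + 234*c + 72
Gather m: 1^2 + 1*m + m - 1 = 2*m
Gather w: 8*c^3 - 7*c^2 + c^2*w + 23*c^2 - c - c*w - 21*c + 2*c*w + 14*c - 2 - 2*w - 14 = 8*c^3 + 16*c^2 - 8*c + w*(c^2 + c - 2) - 16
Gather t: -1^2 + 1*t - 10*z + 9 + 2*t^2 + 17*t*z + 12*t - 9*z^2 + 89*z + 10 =2*t^2 + t*(17*z + 13) - 9*z^2 + 79*z + 18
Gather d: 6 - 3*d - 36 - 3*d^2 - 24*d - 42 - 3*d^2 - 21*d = -6*d^2 - 48*d - 72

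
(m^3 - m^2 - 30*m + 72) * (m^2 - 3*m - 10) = m^5 - 4*m^4 - 37*m^3 + 172*m^2 + 84*m - 720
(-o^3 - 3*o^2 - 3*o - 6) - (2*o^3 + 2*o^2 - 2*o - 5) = -3*o^3 - 5*o^2 - o - 1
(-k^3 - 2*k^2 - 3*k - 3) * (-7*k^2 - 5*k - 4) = 7*k^5 + 19*k^4 + 35*k^3 + 44*k^2 + 27*k + 12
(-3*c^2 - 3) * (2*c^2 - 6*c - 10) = -6*c^4 + 18*c^3 + 24*c^2 + 18*c + 30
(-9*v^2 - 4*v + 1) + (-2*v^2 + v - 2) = -11*v^2 - 3*v - 1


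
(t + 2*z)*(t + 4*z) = t^2 + 6*t*z + 8*z^2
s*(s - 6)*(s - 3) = s^3 - 9*s^2 + 18*s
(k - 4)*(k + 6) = k^2 + 2*k - 24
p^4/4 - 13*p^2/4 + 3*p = p*(p/4 + 1)*(p - 3)*(p - 1)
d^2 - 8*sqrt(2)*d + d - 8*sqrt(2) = (d + 1)*(d - 8*sqrt(2))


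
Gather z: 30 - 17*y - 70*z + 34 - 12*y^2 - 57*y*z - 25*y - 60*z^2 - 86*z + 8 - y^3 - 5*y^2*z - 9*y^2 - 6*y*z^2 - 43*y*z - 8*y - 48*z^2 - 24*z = -y^3 - 21*y^2 - 50*y + z^2*(-6*y - 108) + z*(-5*y^2 - 100*y - 180) + 72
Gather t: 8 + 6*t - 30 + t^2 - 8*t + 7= t^2 - 2*t - 15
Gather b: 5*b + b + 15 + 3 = 6*b + 18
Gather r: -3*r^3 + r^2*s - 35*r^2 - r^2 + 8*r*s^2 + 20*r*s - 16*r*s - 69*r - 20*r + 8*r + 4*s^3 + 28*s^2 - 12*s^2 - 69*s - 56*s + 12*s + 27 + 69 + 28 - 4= -3*r^3 + r^2*(s - 36) + r*(8*s^2 + 4*s - 81) + 4*s^3 + 16*s^2 - 113*s + 120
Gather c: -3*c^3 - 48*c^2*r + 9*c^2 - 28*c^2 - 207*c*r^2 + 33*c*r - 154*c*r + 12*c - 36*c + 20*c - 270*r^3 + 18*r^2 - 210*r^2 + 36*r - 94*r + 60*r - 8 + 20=-3*c^3 + c^2*(-48*r - 19) + c*(-207*r^2 - 121*r - 4) - 270*r^3 - 192*r^2 + 2*r + 12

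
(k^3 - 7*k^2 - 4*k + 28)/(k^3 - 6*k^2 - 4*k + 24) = (k - 7)/(k - 6)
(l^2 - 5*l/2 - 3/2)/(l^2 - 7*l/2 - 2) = (l - 3)/(l - 4)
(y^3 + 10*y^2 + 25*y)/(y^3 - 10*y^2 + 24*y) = (y^2 + 10*y + 25)/(y^2 - 10*y + 24)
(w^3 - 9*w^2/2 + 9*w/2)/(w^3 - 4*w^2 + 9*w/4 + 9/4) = 2*w/(2*w + 1)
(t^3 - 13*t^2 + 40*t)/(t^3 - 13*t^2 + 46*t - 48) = t*(t - 5)/(t^2 - 5*t + 6)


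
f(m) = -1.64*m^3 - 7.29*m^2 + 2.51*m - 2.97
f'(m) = -4.92*m^2 - 14.58*m + 2.51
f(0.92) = -8.11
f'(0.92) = -15.07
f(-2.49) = -29.10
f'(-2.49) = 8.31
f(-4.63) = -8.09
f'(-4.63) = -35.45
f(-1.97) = -23.67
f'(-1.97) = 12.14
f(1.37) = -17.43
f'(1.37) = -26.70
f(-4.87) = 1.33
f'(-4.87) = -43.17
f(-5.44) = 31.66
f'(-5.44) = -63.78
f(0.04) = -2.88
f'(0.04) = 1.92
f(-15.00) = 3854.13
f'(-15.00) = -885.79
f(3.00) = -105.33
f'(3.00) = -85.51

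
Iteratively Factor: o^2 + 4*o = (o)*(o + 4)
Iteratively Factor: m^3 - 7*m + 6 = (m - 1)*(m^2 + m - 6) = (m - 2)*(m - 1)*(m + 3)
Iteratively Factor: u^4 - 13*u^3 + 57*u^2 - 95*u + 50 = (u - 1)*(u^3 - 12*u^2 + 45*u - 50) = (u - 5)*(u - 1)*(u^2 - 7*u + 10) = (u - 5)*(u - 2)*(u - 1)*(u - 5)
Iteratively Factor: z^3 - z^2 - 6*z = (z + 2)*(z^2 - 3*z) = z*(z + 2)*(z - 3)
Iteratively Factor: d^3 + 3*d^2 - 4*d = (d + 4)*(d^2 - d) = d*(d + 4)*(d - 1)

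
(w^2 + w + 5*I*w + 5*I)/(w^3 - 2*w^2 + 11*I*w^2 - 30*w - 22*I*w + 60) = (w + 1)/(w^2 + w*(-2 + 6*I) - 12*I)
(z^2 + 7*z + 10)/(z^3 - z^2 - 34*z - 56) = (z + 5)/(z^2 - 3*z - 28)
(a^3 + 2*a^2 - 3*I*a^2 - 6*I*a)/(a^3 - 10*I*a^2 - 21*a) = (a + 2)/(a - 7*I)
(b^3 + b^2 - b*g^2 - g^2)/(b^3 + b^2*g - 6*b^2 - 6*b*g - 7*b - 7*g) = (b - g)/(b - 7)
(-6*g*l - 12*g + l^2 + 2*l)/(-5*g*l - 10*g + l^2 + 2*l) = (6*g - l)/(5*g - l)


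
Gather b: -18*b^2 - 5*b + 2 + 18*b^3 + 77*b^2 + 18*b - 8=18*b^3 + 59*b^2 + 13*b - 6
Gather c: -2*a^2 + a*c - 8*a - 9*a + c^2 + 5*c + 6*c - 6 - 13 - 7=-2*a^2 - 17*a + c^2 + c*(a + 11) - 26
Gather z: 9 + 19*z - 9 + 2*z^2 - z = 2*z^2 + 18*z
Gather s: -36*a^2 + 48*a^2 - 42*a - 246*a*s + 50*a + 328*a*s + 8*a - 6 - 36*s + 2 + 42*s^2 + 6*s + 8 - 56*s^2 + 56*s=12*a^2 + 16*a - 14*s^2 + s*(82*a + 26) + 4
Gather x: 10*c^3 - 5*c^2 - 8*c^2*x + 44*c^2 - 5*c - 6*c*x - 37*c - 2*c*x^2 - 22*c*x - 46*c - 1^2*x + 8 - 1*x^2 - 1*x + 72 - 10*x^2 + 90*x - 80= 10*c^3 + 39*c^2 - 88*c + x^2*(-2*c - 11) + x*(-8*c^2 - 28*c + 88)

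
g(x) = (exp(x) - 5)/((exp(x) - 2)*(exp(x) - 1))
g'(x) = -(exp(x) - 5)*exp(x)/((exp(x) - 2)*(exp(x) - 1)^2) - (exp(x) - 5)*exp(x)/((exp(x) - 2)^2*(exp(x) - 1)) + exp(x)/((exp(x) - 2)*(exp(x) - 1)) = (-exp(2*x) + 10*exp(x) - 13)*exp(x)/(exp(4*x) - 6*exp(3*x) + 13*exp(2*x) - 12*exp(x) + 4)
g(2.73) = 0.05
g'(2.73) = -0.04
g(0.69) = 481.39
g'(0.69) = 151434.36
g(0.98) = -2.11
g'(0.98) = 14.26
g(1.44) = -0.11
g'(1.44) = 0.94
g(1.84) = 0.06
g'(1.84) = 0.13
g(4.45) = 0.01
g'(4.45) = -0.01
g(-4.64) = -2.53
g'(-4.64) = -0.03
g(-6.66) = -2.50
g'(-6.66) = -0.00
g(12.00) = 0.00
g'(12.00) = 0.00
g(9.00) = 0.00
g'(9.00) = 0.00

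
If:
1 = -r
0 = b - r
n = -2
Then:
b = -1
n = -2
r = -1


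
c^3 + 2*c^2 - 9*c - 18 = (c - 3)*(c + 2)*(c + 3)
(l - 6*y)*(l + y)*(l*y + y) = l^3*y - 5*l^2*y^2 + l^2*y - 6*l*y^3 - 5*l*y^2 - 6*y^3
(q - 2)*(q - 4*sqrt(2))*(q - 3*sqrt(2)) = q^3 - 7*sqrt(2)*q^2 - 2*q^2 + 14*sqrt(2)*q + 24*q - 48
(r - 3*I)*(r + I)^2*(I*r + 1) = I*r^4 + 2*r^3 + 4*I*r^2 + 2*r + 3*I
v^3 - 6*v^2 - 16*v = v*(v - 8)*(v + 2)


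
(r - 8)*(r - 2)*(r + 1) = r^3 - 9*r^2 + 6*r + 16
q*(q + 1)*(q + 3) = q^3 + 4*q^2 + 3*q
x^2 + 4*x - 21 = (x - 3)*(x + 7)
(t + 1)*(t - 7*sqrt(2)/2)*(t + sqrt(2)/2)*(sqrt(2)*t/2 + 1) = sqrt(2)*t^4/2 - 2*t^3 + sqrt(2)*t^3/2 - 19*sqrt(2)*t^2/4 - 2*t^2 - 19*sqrt(2)*t/4 - 7*t/2 - 7/2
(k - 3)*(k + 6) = k^2 + 3*k - 18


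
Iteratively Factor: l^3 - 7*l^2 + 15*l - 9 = (l - 1)*(l^2 - 6*l + 9) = (l - 3)*(l - 1)*(l - 3)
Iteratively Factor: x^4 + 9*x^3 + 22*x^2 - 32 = (x - 1)*(x^3 + 10*x^2 + 32*x + 32) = (x - 1)*(x + 2)*(x^2 + 8*x + 16) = (x - 1)*(x + 2)*(x + 4)*(x + 4)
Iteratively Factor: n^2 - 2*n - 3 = (n - 3)*(n + 1)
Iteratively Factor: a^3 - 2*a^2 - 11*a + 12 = (a - 4)*(a^2 + 2*a - 3) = (a - 4)*(a + 3)*(a - 1)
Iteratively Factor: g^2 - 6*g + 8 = (g - 2)*(g - 4)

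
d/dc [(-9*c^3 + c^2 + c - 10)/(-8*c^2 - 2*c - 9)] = (72*c^4 + 36*c^3 + 249*c^2 - 178*c - 29)/(64*c^4 + 32*c^3 + 148*c^2 + 36*c + 81)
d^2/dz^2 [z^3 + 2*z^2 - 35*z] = 6*z + 4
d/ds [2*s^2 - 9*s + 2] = 4*s - 9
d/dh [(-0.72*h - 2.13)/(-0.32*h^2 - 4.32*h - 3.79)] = (0.2304*h^2 + 3.1104*h - (0.64*h + 4.32)*(0.72*h + 2.13) + 2.7288)/(0.32*h^2 + 4.32*h + 3.79)^2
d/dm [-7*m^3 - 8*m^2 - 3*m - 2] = -21*m^2 - 16*m - 3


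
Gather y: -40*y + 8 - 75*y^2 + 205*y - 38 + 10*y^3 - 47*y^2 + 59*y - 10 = 10*y^3 - 122*y^2 + 224*y - 40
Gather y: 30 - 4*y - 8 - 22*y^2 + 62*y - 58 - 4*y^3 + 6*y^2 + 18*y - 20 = -4*y^3 - 16*y^2 + 76*y - 56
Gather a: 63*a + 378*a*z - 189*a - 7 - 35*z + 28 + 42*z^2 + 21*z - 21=a*(378*z - 126) + 42*z^2 - 14*z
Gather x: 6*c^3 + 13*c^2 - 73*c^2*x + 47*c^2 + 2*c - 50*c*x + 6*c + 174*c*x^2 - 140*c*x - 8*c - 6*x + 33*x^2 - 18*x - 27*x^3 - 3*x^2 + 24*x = 6*c^3 + 60*c^2 - 27*x^3 + x^2*(174*c + 30) + x*(-73*c^2 - 190*c)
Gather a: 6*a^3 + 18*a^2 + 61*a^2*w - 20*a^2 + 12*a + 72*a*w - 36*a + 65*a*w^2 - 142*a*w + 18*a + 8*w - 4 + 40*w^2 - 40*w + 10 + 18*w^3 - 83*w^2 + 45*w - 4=6*a^3 + a^2*(61*w - 2) + a*(65*w^2 - 70*w - 6) + 18*w^3 - 43*w^2 + 13*w + 2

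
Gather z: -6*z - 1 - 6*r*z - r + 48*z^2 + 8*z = -r + 48*z^2 + z*(2 - 6*r) - 1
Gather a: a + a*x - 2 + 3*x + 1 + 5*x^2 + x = a*(x + 1) + 5*x^2 + 4*x - 1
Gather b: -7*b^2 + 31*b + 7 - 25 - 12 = -7*b^2 + 31*b - 30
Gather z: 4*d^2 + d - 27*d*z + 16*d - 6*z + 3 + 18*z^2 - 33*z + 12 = 4*d^2 + 17*d + 18*z^2 + z*(-27*d - 39) + 15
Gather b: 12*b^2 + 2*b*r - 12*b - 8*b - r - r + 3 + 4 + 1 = 12*b^2 + b*(2*r - 20) - 2*r + 8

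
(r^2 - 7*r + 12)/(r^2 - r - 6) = (r - 4)/(r + 2)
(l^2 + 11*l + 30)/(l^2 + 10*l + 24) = (l + 5)/(l + 4)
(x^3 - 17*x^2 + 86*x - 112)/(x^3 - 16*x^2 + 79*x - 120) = (x^2 - 9*x + 14)/(x^2 - 8*x + 15)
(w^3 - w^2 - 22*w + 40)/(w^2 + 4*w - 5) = (w^2 - 6*w + 8)/(w - 1)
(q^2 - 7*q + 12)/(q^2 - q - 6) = (q - 4)/(q + 2)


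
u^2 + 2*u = u*(u + 2)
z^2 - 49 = (z - 7)*(z + 7)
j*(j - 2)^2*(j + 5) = j^4 + j^3 - 16*j^2 + 20*j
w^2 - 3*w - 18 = (w - 6)*(w + 3)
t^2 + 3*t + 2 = (t + 1)*(t + 2)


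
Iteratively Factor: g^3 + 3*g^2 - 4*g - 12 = (g + 2)*(g^2 + g - 6) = (g + 2)*(g + 3)*(g - 2)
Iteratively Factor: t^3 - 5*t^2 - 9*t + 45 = (t - 5)*(t^2 - 9) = (t - 5)*(t - 3)*(t + 3)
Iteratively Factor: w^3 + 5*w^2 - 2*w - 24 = (w - 2)*(w^2 + 7*w + 12) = (w - 2)*(w + 3)*(w + 4)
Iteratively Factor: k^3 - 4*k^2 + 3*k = (k)*(k^2 - 4*k + 3) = k*(k - 1)*(k - 3)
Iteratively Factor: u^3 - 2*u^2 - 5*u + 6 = (u - 1)*(u^2 - u - 6) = (u - 3)*(u - 1)*(u + 2)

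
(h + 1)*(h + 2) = h^2 + 3*h + 2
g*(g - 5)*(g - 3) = g^3 - 8*g^2 + 15*g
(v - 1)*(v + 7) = v^2 + 6*v - 7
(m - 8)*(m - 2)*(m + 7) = m^3 - 3*m^2 - 54*m + 112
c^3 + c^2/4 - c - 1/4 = (c - 1)*(c + 1/4)*(c + 1)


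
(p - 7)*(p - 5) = p^2 - 12*p + 35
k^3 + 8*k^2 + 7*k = k*(k + 1)*(k + 7)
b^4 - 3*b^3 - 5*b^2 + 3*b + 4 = (b - 4)*(b - 1)*(b + 1)^2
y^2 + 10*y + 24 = (y + 4)*(y + 6)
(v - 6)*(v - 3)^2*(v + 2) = v^4 - 10*v^3 + 21*v^2 + 36*v - 108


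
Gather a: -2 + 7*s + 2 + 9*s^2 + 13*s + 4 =9*s^2 + 20*s + 4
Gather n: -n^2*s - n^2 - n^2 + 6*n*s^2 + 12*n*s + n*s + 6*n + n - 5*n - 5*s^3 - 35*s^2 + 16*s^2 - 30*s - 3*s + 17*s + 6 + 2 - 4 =n^2*(-s - 2) + n*(6*s^2 + 13*s + 2) - 5*s^3 - 19*s^2 - 16*s + 4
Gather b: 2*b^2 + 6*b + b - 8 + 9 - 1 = 2*b^2 + 7*b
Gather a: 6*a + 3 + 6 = 6*a + 9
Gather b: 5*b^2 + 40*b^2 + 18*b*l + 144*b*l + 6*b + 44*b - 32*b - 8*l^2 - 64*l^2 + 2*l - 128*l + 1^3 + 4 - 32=45*b^2 + b*(162*l + 18) - 72*l^2 - 126*l - 27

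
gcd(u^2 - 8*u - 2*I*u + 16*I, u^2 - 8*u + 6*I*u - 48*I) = u - 8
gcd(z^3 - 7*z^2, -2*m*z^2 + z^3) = z^2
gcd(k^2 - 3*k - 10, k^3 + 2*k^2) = k + 2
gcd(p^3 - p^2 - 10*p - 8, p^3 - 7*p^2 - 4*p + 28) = p + 2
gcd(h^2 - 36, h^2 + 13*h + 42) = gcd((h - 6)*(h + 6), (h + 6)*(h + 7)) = h + 6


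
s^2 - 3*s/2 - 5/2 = (s - 5/2)*(s + 1)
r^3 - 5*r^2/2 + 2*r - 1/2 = (r - 1)^2*(r - 1/2)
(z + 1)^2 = z^2 + 2*z + 1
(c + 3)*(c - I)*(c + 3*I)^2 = c^4 + 3*c^3 + 5*I*c^3 - 3*c^2 + 15*I*c^2 - 9*c + 9*I*c + 27*I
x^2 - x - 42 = (x - 7)*(x + 6)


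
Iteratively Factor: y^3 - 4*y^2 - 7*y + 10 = (y - 5)*(y^2 + y - 2) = (y - 5)*(y - 1)*(y + 2)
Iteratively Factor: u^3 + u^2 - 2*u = (u + 2)*(u^2 - u) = u*(u + 2)*(u - 1)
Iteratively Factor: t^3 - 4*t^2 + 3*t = (t - 1)*(t^2 - 3*t) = t*(t - 1)*(t - 3)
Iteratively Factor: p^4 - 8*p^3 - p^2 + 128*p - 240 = (p - 4)*(p^3 - 4*p^2 - 17*p + 60) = (p - 5)*(p - 4)*(p^2 + p - 12) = (p - 5)*(p - 4)*(p + 4)*(p - 3)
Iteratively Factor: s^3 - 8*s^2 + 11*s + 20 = (s + 1)*(s^2 - 9*s + 20) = (s - 5)*(s + 1)*(s - 4)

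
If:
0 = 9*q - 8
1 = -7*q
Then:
No Solution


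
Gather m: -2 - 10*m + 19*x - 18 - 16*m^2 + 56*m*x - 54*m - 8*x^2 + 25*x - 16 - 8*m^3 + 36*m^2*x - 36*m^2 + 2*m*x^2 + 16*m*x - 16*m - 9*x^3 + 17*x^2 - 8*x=-8*m^3 + m^2*(36*x - 52) + m*(2*x^2 + 72*x - 80) - 9*x^3 + 9*x^2 + 36*x - 36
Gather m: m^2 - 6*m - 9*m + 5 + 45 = m^2 - 15*m + 50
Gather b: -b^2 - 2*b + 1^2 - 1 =-b^2 - 2*b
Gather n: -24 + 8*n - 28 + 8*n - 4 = 16*n - 56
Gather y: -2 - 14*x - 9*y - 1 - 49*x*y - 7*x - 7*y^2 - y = -21*x - 7*y^2 + y*(-49*x - 10) - 3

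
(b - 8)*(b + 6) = b^2 - 2*b - 48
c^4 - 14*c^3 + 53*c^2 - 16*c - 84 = (c - 7)*(c - 6)*(c - 2)*(c + 1)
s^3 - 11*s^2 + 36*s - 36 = (s - 6)*(s - 3)*(s - 2)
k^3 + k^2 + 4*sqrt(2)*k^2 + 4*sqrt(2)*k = k*(k + 1)*(k + 4*sqrt(2))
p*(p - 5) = p^2 - 5*p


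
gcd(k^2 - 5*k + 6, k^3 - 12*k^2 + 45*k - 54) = k - 3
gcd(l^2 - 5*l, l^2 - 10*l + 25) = l - 5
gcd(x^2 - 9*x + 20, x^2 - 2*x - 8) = x - 4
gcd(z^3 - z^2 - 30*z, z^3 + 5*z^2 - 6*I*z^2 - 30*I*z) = z^2 + 5*z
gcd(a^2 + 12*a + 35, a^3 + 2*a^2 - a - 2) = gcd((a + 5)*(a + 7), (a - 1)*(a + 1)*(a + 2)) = 1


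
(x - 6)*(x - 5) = x^2 - 11*x + 30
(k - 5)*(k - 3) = k^2 - 8*k + 15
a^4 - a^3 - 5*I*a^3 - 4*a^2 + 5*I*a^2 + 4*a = a*(a - 1)*(a - 4*I)*(a - I)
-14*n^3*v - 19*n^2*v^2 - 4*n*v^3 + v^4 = v*(-7*n + v)*(n + v)*(2*n + v)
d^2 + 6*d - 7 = (d - 1)*(d + 7)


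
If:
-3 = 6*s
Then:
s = -1/2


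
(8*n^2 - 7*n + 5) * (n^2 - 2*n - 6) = 8*n^4 - 23*n^3 - 29*n^2 + 32*n - 30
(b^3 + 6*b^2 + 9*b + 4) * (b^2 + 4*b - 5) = b^5 + 10*b^4 + 28*b^3 + 10*b^2 - 29*b - 20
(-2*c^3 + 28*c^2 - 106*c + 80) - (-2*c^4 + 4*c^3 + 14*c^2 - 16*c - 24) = 2*c^4 - 6*c^3 + 14*c^2 - 90*c + 104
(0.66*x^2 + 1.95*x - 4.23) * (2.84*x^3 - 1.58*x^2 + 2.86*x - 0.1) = 1.8744*x^5 + 4.4952*x^4 - 13.2066*x^3 + 12.1944*x^2 - 12.2928*x + 0.423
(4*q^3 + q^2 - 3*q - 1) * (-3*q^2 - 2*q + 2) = -12*q^5 - 11*q^4 + 15*q^3 + 11*q^2 - 4*q - 2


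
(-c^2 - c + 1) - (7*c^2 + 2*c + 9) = -8*c^2 - 3*c - 8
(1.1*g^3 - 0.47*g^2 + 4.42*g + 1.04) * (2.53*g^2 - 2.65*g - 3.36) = 2.783*g^5 - 4.1041*g^4 + 8.7321*g^3 - 7.5026*g^2 - 17.6072*g - 3.4944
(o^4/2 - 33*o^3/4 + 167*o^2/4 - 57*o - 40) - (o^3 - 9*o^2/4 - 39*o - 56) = o^4/2 - 37*o^3/4 + 44*o^2 - 18*o + 16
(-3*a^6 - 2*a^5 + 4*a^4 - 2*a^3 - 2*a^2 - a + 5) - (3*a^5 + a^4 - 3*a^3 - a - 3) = -3*a^6 - 5*a^5 + 3*a^4 + a^3 - 2*a^2 + 8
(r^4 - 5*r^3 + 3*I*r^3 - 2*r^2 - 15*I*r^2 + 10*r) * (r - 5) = r^5 - 10*r^4 + 3*I*r^4 + 23*r^3 - 30*I*r^3 + 20*r^2 + 75*I*r^2 - 50*r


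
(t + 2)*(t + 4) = t^2 + 6*t + 8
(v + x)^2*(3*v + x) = 3*v^3 + 7*v^2*x + 5*v*x^2 + x^3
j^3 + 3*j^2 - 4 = (j - 1)*(j + 2)^2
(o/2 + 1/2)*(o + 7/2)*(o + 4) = o^3/2 + 17*o^2/4 + 43*o/4 + 7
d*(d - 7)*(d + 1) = d^3 - 6*d^2 - 7*d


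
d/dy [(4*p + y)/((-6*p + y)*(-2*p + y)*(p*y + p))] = (-(2*p - y)*(4*p + y)*(6*p - y) + (2*p - y)*(4*p + y)*(y + 1) + (2*p - y)*(6*p - y)*(y + 1) + (4*p + y)*(6*p - y)*(y + 1))/(p*(2*p - y)^2*(6*p - y)^2*(y + 1)^2)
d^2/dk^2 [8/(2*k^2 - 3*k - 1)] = 16*(4*k^2 - 6*k - (4*k - 3)^2 - 2)/(-2*k^2 + 3*k + 1)^3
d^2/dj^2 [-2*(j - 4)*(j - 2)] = -4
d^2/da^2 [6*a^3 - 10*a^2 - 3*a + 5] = 36*a - 20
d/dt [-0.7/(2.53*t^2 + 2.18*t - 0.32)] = (3.542*t + 1.526)/(2.53*t^2 + 2.18*t - 0.32)^2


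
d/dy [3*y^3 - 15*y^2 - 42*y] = 9*y^2 - 30*y - 42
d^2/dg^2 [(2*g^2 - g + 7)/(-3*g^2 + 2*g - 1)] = 2*(-3*g^3 - 171*g^2 + 117*g - 7)/(27*g^6 - 54*g^5 + 63*g^4 - 44*g^3 + 21*g^2 - 6*g + 1)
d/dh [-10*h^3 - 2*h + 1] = -30*h^2 - 2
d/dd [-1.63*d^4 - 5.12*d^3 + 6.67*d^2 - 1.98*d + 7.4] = -6.52*d^3 - 15.36*d^2 + 13.34*d - 1.98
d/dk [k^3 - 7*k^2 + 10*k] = 3*k^2 - 14*k + 10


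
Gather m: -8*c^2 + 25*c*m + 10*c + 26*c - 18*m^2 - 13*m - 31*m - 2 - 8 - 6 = -8*c^2 + 36*c - 18*m^2 + m*(25*c - 44) - 16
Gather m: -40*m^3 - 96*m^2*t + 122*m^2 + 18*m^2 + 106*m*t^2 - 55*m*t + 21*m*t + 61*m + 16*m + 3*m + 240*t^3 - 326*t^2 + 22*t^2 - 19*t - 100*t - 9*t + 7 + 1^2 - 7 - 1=-40*m^3 + m^2*(140 - 96*t) + m*(106*t^2 - 34*t + 80) + 240*t^3 - 304*t^2 - 128*t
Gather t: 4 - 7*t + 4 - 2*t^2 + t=-2*t^2 - 6*t + 8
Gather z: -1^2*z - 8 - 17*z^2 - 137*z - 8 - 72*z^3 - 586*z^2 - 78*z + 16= -72*z^3 - 603*z^2 - 216*z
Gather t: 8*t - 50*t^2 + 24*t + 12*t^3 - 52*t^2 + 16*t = 12*t^3 - 102*t^2 + 48*t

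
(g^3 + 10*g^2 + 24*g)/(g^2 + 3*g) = (g^2 + 10*g + 24)/(g + 3)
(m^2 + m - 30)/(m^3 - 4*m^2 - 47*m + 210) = (m + 6)/(m^2 + m - 42)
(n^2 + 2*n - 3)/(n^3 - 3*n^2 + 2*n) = (n + 3)/(n*(n - 2))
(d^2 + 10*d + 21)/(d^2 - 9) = (d + 7)/(d - 3)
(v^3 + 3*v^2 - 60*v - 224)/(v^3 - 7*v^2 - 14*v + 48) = (v^2 + 11*v + 28)/(v^2 + v - 6)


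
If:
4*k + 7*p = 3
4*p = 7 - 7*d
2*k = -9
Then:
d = -5/7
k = -9/2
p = 3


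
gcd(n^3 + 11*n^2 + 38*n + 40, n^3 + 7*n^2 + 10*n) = n^2 + 7*n + 10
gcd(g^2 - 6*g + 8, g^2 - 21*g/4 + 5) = g - 4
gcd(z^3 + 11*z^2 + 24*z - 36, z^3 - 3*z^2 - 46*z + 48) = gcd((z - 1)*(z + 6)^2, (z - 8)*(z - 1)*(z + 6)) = z^2 + 5*z - 6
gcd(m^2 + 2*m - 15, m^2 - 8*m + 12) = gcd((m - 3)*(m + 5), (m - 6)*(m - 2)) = 1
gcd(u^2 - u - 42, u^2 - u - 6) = 1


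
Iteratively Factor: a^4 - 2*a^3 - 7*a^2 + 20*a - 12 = (a - 2)*(a^3 - 7*a + 6) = (a - 2)^2*(a^2 + 2*a - 3) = (a - 2)^2*(a - 1)*(a + 3)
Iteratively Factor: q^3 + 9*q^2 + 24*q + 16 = (q + 4)*(q^2 + 5*q + 4) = (q + 1)*(q + 4)*(q + 4)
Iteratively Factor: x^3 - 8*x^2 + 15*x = (x - 5)*(x^2 - 3*x) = (x - 5)*(x - 3)*(x)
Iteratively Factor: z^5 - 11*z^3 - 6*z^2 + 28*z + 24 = (z + 2)*(z^4 - 2*z^3 - 7*z^2 + 8*z + 12) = (z + 2)^2*(z^3 - 4*z^2 + z + 6) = (z - 3)*(z + 2)^2*(z^2 - z - 2) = (z - 3)*(z - 2)*(z + 2)^2*(z + 1)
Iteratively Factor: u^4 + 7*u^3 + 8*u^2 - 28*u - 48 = (u + 4)*(u^3 + 3*u^2 - 4*u - 12) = (u + 2)*(u + 4)*(u^2 + u - 6) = (u + 2)*(u + 3)*(u + 4)*(u - 2)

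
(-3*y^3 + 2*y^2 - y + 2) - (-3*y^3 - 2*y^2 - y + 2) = 4*y^2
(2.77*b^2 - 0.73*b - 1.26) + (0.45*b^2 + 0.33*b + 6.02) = 3.22*b^2 - 0.4*b + 4.76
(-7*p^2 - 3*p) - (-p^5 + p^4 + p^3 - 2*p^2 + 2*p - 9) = p^5 - p^4 - p^3 - 5*p^2 - 5*p + 9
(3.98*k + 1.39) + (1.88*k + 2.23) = 5.86*k + 3.62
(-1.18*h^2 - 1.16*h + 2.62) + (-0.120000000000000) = -1.18*h^2 - 1.16*h + 2.5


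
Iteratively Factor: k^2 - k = (k)*(k - 1)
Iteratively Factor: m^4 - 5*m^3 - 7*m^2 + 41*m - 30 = (m - 1)*(m^3 - 4*m^2 - 11*m + 30) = (m - 5)*(m - 1)*(m^2 + m - 6) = (m - 5)*(m - 1)*(m + 3)*(m - 2)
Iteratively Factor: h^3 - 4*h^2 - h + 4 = (h - 1)*(h^2 - 3*h - 4) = (h - 1)*(h + 1)*(h - 4)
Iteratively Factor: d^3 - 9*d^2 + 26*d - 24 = (d - 2)*(d^2 - 7*d + 12) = (d - 4)*(d - 2)*(d - 3)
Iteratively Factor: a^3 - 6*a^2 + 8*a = (a)*(a^2 - 6*a + 8) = a*(a - 4)*(a - 2)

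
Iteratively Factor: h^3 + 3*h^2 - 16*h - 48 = (h + 3)*(h^2 - 16) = (h + 3)*(h + 4)*(h - 4)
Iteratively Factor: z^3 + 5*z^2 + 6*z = (z)*(z^2 + 5*z + 6) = z*(z + 3)*(z + 2)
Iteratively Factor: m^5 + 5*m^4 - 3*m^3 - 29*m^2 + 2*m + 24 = (m - 2)*(m^4 + 7*m^3 + 11*m^2 - 7*m - 12) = (m - 2)*(m + 4)*(m^3 + 3*m^2 - m - 3) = (m - 2)*(m + 1)*(m + 4)*(m^2 + 2*m - 3) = (m - 2)*(m + 1)*(m + 3)*(m + 4)*(m - 1)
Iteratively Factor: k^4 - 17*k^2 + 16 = (k + 1)*(k^3 - k^2 - 16*k + 16) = (k - 4)*(k + 1)*(k^2 + 3*k - 4) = (k - 4)*(k - 1)*(k + 1)*(k + 4)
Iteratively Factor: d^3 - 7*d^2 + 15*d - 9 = (d - 3)*(d^2 - 4*d + 3) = (d - 3)*(d - 1)*(d - 3)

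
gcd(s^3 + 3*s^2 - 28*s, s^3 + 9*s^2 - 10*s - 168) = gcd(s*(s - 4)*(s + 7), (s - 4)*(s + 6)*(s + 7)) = s^2 + 3*s - 28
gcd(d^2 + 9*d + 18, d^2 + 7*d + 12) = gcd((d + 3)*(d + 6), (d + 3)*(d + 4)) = d + 3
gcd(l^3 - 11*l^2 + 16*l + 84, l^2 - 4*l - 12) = l^2 - 4*l - 12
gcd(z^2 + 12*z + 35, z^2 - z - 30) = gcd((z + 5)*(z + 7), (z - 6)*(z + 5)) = z + 5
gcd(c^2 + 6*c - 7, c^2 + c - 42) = c + 7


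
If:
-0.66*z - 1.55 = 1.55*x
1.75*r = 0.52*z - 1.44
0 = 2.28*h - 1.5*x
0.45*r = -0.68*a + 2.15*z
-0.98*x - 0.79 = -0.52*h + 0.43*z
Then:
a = -2.30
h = -0.39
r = -1.11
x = -0.59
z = -0.96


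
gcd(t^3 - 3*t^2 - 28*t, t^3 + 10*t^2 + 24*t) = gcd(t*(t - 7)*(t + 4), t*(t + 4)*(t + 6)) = t^2 + 4*t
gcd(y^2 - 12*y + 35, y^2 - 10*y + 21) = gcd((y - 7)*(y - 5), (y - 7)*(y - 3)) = y - 7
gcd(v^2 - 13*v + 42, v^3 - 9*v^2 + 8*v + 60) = v - 6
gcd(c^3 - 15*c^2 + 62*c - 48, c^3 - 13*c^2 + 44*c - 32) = c^2 - 9*c + 8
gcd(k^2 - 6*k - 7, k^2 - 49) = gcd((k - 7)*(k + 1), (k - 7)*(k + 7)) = k - 7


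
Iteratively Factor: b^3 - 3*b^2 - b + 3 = (b - 1)*(b^2 - 2*b - 3) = (b - 3)*(b - 1)*(b + 1)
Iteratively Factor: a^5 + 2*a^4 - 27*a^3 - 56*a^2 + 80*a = (a)*(a^4 + 2*a^3 - 27*a^2 - 56*a + 80) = a*(a - 5)*(a^3 + 7*a^2 + 8*a - 16) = a*(a - 5)*(a - 1)*(a^2 + 8*a + 16) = a*(a - 5)*(a - 1)*(a + 4)*(a + 4)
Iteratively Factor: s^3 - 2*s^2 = (s)*(s^2 - 2*s) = s*(s - 2)*(s)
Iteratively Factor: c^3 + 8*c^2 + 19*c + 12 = (c + 3)*(c^2 + 5*c + 4) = (c + 1)*(c + 3)*(c + 4)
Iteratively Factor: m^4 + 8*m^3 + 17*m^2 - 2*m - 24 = (m + 2)*(m^3 + 6*m^2 + 5*m - 12) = (m - 1)*(m + 2)*(m^2 + 7*m + 12) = (m - 1)*(m + 2)*(m + 3)*(m + 4)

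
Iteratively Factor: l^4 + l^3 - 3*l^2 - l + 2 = (l - 1)*(l^3 + 2*l^2 - l - 2) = (l - 1)^2*(l^2 + 3*l + 2) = (l - 1)^2*(l + 2)*(l + 1)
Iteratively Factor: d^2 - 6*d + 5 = (d - 5)*(d - 1)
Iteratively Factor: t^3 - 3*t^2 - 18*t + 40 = (t - 5)*(t^2 + 2*t - 8) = (t - 5)*(t + 4)*(t - 2)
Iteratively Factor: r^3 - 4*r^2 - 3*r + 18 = (r - 3)*(r^2 - r - 6) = (r - 3)*(r + 2)*(r - 3)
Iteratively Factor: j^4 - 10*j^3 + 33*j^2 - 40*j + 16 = (j - 1)*(j^3 - 9*j^2 + 24*j - 16) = (j - 4)*(j - 1)*(j^2 - 5*j + 4) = (j - 4)^2*(j - 1)*(j - 1)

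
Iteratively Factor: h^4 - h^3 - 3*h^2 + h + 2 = (h + 1)*(h^3 - 2*h^2 - h + 2) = (h - 1)*(h + 1)*(h^2 - h - 2) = (h - 1)*(h + 1)^2*(h - 2)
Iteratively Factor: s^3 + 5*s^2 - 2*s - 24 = (s - 2)*(s^2 + 7*s + 12) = (s - 2)*(s + 4)*(s + 3)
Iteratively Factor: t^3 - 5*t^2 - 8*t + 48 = (t + 3)*(t^2 - 8*t + 16) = (t - 4)*(t + 3)*(t - 4)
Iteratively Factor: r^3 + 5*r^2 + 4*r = (r + 4)*(r^2 + r) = (r + 1)*(r + 4)*(r)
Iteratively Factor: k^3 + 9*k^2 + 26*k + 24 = (k + 4)*(k^2 + 5*k + 6) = (k + 2)*(k + 4)*(k + 3)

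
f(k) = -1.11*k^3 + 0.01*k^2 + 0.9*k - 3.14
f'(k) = -3.33*k^2 + 0.02*k + 0.9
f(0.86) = -3.06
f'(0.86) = -1.55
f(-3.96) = 62.38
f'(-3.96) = -51.40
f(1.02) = -3.39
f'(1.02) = -2.54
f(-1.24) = -2.12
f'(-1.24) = -4.25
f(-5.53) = 179.90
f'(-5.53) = -101.04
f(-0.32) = -3.39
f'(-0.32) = 0.55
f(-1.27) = -1.99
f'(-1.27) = -4.50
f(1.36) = -4.69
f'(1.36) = -5.23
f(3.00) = -30.32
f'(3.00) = -29.01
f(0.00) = -3.14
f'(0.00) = 0.90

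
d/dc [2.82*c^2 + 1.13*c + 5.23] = 5.64*c + 1.13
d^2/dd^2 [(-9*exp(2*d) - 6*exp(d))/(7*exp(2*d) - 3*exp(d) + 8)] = (-483*exp(4*d) + 1809*exp(3*d) + 2664*exp(2*d) - 2448*exp(d) - 384)*exp(d)/(343*exp(6*d) - 441*exp(5*d) + 1365*exp(4*d) - 1035*exp(3*d) + 1560*exp(2*d) - 576*exp(d) + 512)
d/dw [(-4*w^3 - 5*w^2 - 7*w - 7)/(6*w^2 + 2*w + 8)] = (-12*w^4 - 8*w^3 - 32*w^2 + 2*w - 21)/(2*(9*w^4 + 6*w^3 + 25*w^2 + 8*w + 16))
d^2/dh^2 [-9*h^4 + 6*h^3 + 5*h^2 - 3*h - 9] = -108*h^2 + 36*h + 10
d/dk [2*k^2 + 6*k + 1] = 4*k + 6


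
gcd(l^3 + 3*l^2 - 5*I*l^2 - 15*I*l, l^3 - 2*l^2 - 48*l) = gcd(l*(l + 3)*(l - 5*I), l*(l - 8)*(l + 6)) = l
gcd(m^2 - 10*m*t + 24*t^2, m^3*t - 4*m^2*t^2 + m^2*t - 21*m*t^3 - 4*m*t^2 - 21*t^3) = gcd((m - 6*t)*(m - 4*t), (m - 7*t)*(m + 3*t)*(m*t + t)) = 1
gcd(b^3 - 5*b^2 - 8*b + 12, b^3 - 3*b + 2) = b^2 + b - 2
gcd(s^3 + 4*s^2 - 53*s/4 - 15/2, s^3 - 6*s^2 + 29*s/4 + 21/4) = s + 1/2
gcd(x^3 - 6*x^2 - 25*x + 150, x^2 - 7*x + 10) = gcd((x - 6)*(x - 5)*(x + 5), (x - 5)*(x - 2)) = x - 5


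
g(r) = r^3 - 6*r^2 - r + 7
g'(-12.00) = 575.00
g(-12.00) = -2573.00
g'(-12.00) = 575.00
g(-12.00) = -2573.00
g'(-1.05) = 14.91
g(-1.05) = 0.28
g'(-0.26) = 2.32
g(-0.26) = 6.84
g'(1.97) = -13.00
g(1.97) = -10.61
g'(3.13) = -9.17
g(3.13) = -24.25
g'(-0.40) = 4.28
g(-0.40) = 6.38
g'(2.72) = -11.44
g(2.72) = -19.99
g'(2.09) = -12.98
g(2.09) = -12.17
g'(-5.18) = 141.66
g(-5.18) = -287.81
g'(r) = 3*r^2 - 12*r - 1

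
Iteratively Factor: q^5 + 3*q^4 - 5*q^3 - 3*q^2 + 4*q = (q)*(q^4 + 3*q^3 - 5*q^2 - 3*q + 4) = q*(q + 1)*(q^3 + 2*q^2 - 7*q + 4) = q*(q - 1)*(q + 1)*(q^2 + 3*q - 4) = q*(q - 1)^2*(q + 1)*(q + 4)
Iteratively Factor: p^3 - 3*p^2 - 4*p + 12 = (p - 2)*(p^2 - p - 6) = (p - 2)*(p + 2)*(p - 3)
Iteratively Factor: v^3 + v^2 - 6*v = (v)*(v^2 + v - 6) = v*(v + 3)*(v - 2)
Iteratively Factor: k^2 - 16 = (k + 4)*(k - 4)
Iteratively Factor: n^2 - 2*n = (n - 2)*(n)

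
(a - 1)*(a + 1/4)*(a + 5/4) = a^3 + a^2/2 - 19*a/16 - 5/16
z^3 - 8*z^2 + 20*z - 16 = (z - 4)*(z - 2)^2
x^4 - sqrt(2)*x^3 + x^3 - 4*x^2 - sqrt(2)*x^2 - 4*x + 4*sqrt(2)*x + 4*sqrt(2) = (x - 2)*(x + 1)*(x + 2)*(x - sqrt(2))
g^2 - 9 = (g - 3)*(g + 3)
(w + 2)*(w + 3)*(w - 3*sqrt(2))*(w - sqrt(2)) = w^4 - 4*sqrt(2)*w^3 + 5*w^3 - 20*sqrt(2)*w^2 + 12*w^2 - 24*sqrt(2)*w + 30*w + 36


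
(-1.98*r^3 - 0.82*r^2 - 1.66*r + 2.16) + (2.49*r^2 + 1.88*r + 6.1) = -1.98*r^3 + 1.67*r^2 + 0.22*r + 8.26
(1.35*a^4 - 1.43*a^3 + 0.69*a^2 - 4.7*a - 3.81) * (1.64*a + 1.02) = 2.214*a^5 - 0.9682*a^4 - 0.327*a^3 - 7.0042*a^2 - 11.0424*a - 3.8862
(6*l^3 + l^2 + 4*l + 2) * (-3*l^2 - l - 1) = -18*l^5 - 9*l^4 - 19*l^3 - 11*l^2 - 6*l - 2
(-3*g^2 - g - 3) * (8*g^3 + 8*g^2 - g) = -24*g^5 - 32*g^4 - 29*g^3 - 23*g^2 + 3*g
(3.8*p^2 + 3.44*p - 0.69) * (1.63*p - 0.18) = 6.194*p^3 + 4.9232*p^2 - 1.7439*p + 0.1242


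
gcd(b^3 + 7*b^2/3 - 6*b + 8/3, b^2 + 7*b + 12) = b + 4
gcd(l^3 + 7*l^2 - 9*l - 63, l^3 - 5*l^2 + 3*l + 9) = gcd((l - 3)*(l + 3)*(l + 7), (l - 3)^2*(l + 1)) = l - 3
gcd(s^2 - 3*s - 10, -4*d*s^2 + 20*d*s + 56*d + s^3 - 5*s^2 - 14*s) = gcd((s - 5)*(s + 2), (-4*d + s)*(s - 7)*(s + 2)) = s + 2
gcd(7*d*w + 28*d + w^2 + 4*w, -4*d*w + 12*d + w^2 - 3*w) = 1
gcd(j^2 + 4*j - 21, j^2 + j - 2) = 1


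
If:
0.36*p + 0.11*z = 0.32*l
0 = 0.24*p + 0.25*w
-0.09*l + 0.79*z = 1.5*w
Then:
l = -0.294117647058824*z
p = -0.566993464052288*z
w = 0.544313725490196*z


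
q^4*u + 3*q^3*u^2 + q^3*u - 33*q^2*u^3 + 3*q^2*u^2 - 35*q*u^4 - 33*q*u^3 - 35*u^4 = (q - 5*u)*(q + u)*(q + 7*u)*(q*u + u)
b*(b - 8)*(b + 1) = b^3 - 7*b^2 - 8*b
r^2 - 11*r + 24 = (r - 8)*(r - 3)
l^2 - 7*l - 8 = (l - 8)*(l + 1)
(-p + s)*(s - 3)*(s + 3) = -p*s^2 + 9*p + s^3 - 9*s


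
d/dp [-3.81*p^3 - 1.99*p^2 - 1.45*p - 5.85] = -11.43*p^2 - 3.98*p - 1.45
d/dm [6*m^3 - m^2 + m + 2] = 18*m^2 - 2*m + 1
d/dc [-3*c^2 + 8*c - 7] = 8 - 6*c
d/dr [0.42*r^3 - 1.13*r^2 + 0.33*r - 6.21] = 1.26*r^2 - 2.26*r + 0.33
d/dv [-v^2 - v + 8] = -2*v - 1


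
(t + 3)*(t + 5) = t^2 + 8*t + 15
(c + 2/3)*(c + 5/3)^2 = c^3 + 4*c^2 + 5*c + 50/27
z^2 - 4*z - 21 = (z - 7)*(z + 3)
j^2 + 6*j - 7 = (j - 1)*(j + 7)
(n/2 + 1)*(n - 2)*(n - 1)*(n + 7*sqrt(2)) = n^4/2 - n^3/2 + 7*sqrt(2)*n^3/2 - 7*sqrt(2)*n^2/2 - 2*n^2 - 14*sqrt(2)*n + 2*n + 14*sqrt(2)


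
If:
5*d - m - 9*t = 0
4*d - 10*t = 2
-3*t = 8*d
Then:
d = 3/46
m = 87/46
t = -4/23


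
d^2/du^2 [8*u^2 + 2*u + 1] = 16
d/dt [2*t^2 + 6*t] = 4*t + 6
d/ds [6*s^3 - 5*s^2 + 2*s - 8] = 18*s^2 - 10*s + 2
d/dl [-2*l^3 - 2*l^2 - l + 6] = -6*l^2 - 4*l - 1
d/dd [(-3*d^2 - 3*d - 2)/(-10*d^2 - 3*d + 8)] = (-21*d^2 - 88*d - 30)/(100*d^4 + 60*d^3 - 151*d^2 - 48*d + 64)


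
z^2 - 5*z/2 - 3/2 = (z - 3)*(z + 1/2)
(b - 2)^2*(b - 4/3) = b^3 - 16*b^2/3 + 28*b/3 - 16/3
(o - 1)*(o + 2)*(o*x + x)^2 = o^4*x^2 + 3*o^3*x^2 + o^2*x^2 - 3*o*x^2 - 2*x^2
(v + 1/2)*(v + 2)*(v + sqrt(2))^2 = v^4 + 5*v^3/2 + 2*sqrt(2)*v^3 + 3*v^2 + 5*sqrt(2)*v^2 + 2*sqrt(2)*v + 5*v + 2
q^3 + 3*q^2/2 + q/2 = q*(q + 1/2)*(q + 1)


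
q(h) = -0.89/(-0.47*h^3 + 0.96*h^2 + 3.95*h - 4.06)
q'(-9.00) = -0.00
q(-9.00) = -0.00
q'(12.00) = -0.00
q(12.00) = 0.00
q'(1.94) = 0.15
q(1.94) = -0.24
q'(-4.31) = -0.02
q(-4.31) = -0.03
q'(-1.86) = -0.16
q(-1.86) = 0.18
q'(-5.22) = -0.01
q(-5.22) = -0.01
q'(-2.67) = -7.14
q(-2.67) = -0.75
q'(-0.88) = 0.02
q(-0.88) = 0.14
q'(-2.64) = -13.46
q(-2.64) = -1.05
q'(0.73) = 5.70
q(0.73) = 1.05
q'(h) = -0.89*(1.41*h^2 - 1.92*h - 3.95)/(-0.47*h^3 + 0.96*h^2 + 3.95*h - 4.06)^2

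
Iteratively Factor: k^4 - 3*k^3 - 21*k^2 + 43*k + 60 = (k - 3)*(k^3 - 21*k - 20) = (k - 3)*(k + 4)*(k^2 - 4*k - 5) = (k - 5)*(k - 3)*(k + 4)*(k + 1)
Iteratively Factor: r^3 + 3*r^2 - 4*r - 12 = (r - 2)*(r^2 + 5*r + 6) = (r - 2)*(r + 2)*(r + 3)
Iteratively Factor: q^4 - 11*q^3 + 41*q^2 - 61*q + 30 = (q - 3)*(q^3 - 8*q^2 + 17*q - 10) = (q - 3)*(q - 1)*(q^2 - 7*q + 10) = (q - 5)*(q - 3)*(q - 1)*(q - 2)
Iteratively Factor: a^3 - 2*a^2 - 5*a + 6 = (a + 2)*(a^2 - 4*a + 3) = (a - 1)*(a + 2)*(a - 3)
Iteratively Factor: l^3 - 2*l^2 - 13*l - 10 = (l - 5)*(l^2 + 3*l + 2) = (l - 5)*(l + 1)*(l + 2)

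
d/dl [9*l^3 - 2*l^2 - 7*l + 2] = 27*l^2 - 4*l - 7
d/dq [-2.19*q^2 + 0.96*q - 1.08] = 0.96 - 4.38*q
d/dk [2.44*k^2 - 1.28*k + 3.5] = 4.88*k - 1.28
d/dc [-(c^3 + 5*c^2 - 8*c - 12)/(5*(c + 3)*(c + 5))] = (-c^4 - 16*c^3 - 93*c^2 - 174*c + 24)/(5*(c^4 + 16*c^3 + 94*c^2 + 240*c + 225))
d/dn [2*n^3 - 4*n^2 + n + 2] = 6*n^2 - 8*n + 1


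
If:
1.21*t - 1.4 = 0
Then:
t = 1.16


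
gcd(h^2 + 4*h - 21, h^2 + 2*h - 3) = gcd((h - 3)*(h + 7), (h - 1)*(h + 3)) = 1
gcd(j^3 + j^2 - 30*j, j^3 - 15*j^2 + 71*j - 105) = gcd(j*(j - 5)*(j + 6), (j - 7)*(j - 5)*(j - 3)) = j - 5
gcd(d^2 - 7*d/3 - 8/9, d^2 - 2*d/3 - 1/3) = d + 1/3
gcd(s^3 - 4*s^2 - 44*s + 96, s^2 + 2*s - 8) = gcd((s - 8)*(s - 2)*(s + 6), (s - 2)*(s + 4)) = s - 2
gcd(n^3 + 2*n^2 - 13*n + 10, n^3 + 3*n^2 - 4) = n - 1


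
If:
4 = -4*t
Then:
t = -1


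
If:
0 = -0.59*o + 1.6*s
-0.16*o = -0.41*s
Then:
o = 0.00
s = 0.00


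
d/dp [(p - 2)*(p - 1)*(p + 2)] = 3*p^2 - 2*p - 4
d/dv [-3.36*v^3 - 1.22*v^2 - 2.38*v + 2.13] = -10.08*v^2 - 2.44*v - 2.38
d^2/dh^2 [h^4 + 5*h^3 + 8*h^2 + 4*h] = 12*h^2 + 30*h + 16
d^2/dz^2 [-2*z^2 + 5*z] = -4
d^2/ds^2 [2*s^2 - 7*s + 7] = 4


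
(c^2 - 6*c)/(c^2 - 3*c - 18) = c/(c + 3)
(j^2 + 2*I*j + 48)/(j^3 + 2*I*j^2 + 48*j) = 1/j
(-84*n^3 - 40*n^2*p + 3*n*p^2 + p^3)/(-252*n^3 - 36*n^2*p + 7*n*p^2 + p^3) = (2*n + p)/(6*n + p)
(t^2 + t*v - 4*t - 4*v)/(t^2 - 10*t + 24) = (t + v)/(t - 6)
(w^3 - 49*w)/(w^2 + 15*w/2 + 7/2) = 2*w*(w - 7)/(2*w + 1)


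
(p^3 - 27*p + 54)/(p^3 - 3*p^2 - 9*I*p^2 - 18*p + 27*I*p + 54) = (p^2 + 3*p - 18)/(p^2 - 9*I*p - 18)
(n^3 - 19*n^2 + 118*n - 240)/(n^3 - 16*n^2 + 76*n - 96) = (n - 5)/(n - 2)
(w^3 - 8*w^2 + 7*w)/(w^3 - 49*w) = (w - 1)/(w + 7)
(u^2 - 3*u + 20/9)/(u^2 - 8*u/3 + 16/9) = (3*u - 5)/(3*u - 4)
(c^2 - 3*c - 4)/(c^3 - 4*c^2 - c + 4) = 1/(c - 1)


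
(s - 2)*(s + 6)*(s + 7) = s^3 + 11*s^2 + 16*s - 84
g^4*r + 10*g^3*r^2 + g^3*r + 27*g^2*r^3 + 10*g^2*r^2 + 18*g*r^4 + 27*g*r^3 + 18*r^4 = (g + r)*(g + 3*r)*(g + 6*r)*(g*r + r)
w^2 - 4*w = w*(w - 4)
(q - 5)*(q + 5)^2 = q^3 + 5*q^2 - 25*q - 125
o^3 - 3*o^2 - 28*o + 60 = (o - 6)*(o - 2)*(o + 5)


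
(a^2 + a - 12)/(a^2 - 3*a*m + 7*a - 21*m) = (a^2 + a - 12)/(a^2 - 3*a*m + 7*a - 21*m)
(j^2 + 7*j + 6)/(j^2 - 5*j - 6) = (j + 6)/(j - 6)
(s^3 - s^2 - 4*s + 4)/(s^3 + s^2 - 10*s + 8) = (s + 2)/(s + 4)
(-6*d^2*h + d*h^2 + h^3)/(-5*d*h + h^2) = (6*d^2 - d*h - h^2)/(5*d - h)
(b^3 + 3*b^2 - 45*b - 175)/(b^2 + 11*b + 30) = (b^2 - 2*b - 35)/(b + 6)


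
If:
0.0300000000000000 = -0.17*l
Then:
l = -0.18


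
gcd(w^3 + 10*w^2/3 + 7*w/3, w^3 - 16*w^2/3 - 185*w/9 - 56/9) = w + 7/3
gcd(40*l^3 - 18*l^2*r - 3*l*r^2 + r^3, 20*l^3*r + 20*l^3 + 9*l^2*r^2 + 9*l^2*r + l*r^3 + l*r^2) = 4*l + r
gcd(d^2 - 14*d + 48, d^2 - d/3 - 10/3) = 1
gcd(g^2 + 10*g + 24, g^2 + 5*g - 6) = g + 6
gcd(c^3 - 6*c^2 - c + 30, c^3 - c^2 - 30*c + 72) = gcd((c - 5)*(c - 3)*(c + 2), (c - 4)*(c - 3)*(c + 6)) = c - 3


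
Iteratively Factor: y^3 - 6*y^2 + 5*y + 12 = (y + 1)*(y^2 - 7*y + 12) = (y - 3)*(y + 1)*(y - 4)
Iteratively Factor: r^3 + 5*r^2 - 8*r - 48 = (r - 3)*(r^2 + 8*r + 16) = (r - 3)*(r + 4)*(r + 4)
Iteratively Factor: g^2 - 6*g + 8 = (g - 4)*(g - 2)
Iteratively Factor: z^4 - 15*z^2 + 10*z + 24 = (z - 2)*(z^3 + 2*z^2 - 11*z - 12) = (z - 3)*(z - 2)*(z^2 + 5*z + 4) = (z - 3)*(z - 2)*(z + 1)*(z + 4)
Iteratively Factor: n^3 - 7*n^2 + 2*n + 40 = (n - 4)*(n^2 - 3*n - 10) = (n - 4)*(n + 2)*(n - 5)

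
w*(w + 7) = w^2 + 7*w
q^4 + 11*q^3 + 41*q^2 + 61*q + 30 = (q + 1)*(q + 2)*(q + 3)*(q + 5)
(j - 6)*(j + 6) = j^2 - 36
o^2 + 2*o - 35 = (o - 5)*(o + 7)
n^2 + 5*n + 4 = (n + 1)*(n + 4)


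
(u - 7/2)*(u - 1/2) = u^2 - 4*u + 7/4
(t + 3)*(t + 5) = t^2 + 8*t + 15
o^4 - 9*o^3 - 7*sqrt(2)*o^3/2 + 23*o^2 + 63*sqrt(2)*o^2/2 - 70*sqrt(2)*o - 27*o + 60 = (o - 5)*(o - 4)*(o - 3*sqrt(2))*(o - sqrt(2)/2)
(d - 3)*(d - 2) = d^2 - 5*d + 6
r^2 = r^2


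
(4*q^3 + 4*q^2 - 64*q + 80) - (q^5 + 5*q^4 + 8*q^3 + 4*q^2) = -q^5 - 5*q^4 - 4*q^3 - 64*q + 80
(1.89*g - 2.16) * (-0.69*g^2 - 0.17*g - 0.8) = -1.3041*g^3 + 1.1691*g^2 - 1.1448*g + 1.728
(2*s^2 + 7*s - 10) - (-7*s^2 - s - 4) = 9*s^2 + 8*s - 6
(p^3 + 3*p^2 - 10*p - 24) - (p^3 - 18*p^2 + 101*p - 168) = 21*p^2 - 111*p + 144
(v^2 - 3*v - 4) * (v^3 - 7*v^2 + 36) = v^5 - 10*v^4 + 17*v^3 + 64*v^2 - 108*v - 144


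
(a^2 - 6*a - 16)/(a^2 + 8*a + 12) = (a - 8)/(a + 6)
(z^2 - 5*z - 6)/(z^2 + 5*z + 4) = (z - 6)/(z + 4)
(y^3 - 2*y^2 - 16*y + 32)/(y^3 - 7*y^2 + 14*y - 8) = (y + 4)/(y - 1)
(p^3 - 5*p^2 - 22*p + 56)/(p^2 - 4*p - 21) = (p^2 + 2*p - 8)/(p + 3)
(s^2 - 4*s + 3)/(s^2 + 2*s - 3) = (s - 3)/(s + 3)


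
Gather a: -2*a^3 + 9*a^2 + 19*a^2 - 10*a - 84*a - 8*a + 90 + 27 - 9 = -2*a^3 + 28*a^2 - 102*a + 108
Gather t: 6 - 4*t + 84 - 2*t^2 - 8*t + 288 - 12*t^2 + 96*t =-14*t^2 + 84*t + 378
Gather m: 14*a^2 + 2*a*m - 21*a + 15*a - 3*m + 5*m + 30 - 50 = 14*a^2 - 6*a + m*(2*a + 2) - 20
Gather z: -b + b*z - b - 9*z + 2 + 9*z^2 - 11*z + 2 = -2*b + 9*z^2 + z*(b - 20) + 4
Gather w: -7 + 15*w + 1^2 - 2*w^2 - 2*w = -2*w^2 + 13*w - 6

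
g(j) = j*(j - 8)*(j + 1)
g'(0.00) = -8.00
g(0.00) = 0.00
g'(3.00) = -23.00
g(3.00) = -60.00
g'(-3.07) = 63.25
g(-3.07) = -70.35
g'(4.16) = -14.32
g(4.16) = -82.43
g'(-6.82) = 227.02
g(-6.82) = -588.24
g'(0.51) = -14.36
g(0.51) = -5.77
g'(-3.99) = 95.62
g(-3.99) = -143.04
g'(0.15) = -10.03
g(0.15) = -1.35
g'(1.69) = -23.09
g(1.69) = -28.69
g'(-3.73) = 85.96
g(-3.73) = -119.45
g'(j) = j*(j - 8) + j*(j + 1) + (j - 8)*(j + 1)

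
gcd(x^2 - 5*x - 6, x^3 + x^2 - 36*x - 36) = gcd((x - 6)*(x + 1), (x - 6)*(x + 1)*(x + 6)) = x^2 - 5*x - 6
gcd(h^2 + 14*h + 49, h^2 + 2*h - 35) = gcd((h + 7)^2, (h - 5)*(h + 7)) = h + 7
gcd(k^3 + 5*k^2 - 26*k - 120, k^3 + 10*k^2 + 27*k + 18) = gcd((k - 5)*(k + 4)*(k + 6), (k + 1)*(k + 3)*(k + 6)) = k + 6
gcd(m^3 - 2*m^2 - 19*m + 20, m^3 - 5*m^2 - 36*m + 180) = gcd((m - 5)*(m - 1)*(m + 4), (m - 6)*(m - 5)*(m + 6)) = m - 5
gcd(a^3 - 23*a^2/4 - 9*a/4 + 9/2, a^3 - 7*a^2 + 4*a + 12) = a^2 - 5*a - 6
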